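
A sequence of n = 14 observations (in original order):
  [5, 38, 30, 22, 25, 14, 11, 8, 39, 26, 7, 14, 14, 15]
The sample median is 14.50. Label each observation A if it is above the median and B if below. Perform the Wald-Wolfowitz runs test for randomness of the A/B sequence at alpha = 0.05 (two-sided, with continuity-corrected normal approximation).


Step 1: Compute median = 14.50; label A = above, B = below.
Labels in order: BAAAABBBAABBBA  (n_A = 7, n_B = 7)
Step 2: Count runs R = 6.
Step 3: Under H0 (random ordering), E[R] = 2*n_A*n_B/(n_A+n_B) + 1 = 2*7*7/14 + 1 = 8.0000.
        Var[R] = 2*n_A*n_B*(2*n_A*n_B - n_A - n_B) / ((n_A+n_B)^2 * (n_A+n_B-1)) = 8232/2548 = 3.2308.
        SD[R] = 1.7974.
Step 4: Continuity-corrected z = (R + 0.5 - E[R]) / SD[R] = (6 + 0.5 - 8.0000) / 1.7974 = -0.8345.
Step 5: Two-sided p-value via normal approximation = 2*(1 - Phi(|z|)) = 0.403986.
Step 6: alpha = 0.05. fail to reject H0.

R = 6, z = -0.8345, p = 0.403986, fail to reject H0.


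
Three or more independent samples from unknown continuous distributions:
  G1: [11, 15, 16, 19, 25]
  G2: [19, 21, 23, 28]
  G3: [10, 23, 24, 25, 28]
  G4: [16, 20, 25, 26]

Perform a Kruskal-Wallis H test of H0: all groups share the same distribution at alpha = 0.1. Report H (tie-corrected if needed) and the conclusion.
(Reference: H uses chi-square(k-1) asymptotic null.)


Step 1: Combine all N = 18 observations and assign midranks.
sorted (value, group, rank): (10,G3,1), (11,G1,2), (15,G1,3), (16,G1,4.5), (16,G4,4.5), (19,G1,6.5), (19,G2,6.5), (20,G4,8), (21,G2,9), (23,G2,10.5), (23,G3,10.5), (24,G3,12), (25,G1,14), (25,G3,14), (25,G4,14), (26,G4,16), (28,G2,17.5), (28,G3,17.5)
Step 2: Sum ranks within each group.
R_1 = 30 (n_1 = 5)
R_2 = 43.5 (n_2 = 4)
R_3 = 55 (n_3 = 5)
R_4 = 42.5 (n_4 = 4)
Step 3: H = 12/(N(N+1)) * sum(R_i^2/n_i) - 3(N+1)
     = 12/(18*19) * (30^2/5 + 43.5^2/4 + 55^2/5 + 42.5^2/4) - 3*19
     = 0.035088 * 1709.62 - 57
     = 2.986842.
Step 4: Ties present; correction factor C = 1 - 48/(18^3 - 18) = 0.991744. Corrected H = 2.986842 / 0.991744 = 3.011707.
Step 5: Under H0, H ~ chi^2(3); p-value = 0.389824.
Step 6: alpha = 0.1. fail to reject H0.

H = 3.0117, df = 3, p = 0.389824, fail to reject H0.


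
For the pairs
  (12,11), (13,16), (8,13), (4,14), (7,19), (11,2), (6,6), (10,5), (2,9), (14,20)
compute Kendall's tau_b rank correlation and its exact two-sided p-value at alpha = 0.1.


Step 1: Enumerate the 45 unordered pairs (i,j) with i<j and classify each by sign(x_j-x_i) * sign(y_j-y_i).
  (1,2):dx=+1,dy=+5->C; (1,3):dx=-4,dy=+2->D; (1,4):dx=-8,dy=+3->D; (1,5):dx=-5,dy=+8->D
  (1,6):dx=-1,dy=-9->C; (1,7):dx=-6,dy=-5->C; (1,8):dx=-2,dy=-6->C; (1,9):dx=-10,dy=-2->C
  (1,10):dx=+2,dy=+9->C; (2,3):dx=-5,dy=-3->C; (2,4):dx=-9,dy=-2->C; (2,5):dx=-6,dy=+3->D
  (2,6):dx=-2,dy=-14->C; (2,7):dx=-7,dy=-10->C; (2,8):dx=-3,dy=-11->C; (2,9):dx=-11,dy=-7->C
  (2,10):dx=+1,dy=+4->C; (3,4):dx=-4,dy=+1->D; (3,5):dx=-1,dy=+6->D; (3,6):dx=+3,dy=-11->D
  (3,7):dx=-2,dy=-7->C; (3,8):dx=+2,dy=-8->D; (3,9):dx=-6,dy=-4->C; (3,10):dx=+6,dy=+7->C
  (4,5):dx=+3,dy=+5->C; (4,6):dx=+7,dy=-12->D; (4,7):dx=+2,dy=-8->D; (4,8):dx=+6,dy=-9->D
  (4,9):dx=-2,dy=-5->C; (4,10):dx=+10,dy=+6->C; (5,6):dx=+4,dy=-17->D; (5,7):dx=-1,dy=-13->C
  (5,8):dx=+3,dy=-14->D; (5,9):dx=-5,dy=-10->C; (5,10):dx=+7,dy=+1->C; (6,7):dx=-5,dy=+4->D
  (6,8):dx=-1,dy=+3->D; (6,9):dx=-9,dy=+7->D; (6,10):dx=+3,dy=+18->C; (7,8):dx=+4,dy=-1->D
  (7,9):dx=-4,dy=+3->D; (7,10):dx=+8,dy=+14->C; (8,9):dx=-8,dy=+4->D; (8,10):dx=+4,dy=+15->C
  (9,10):dx=+12,dy=+11->C
Step 2: C = 26, D = 19, total pairs = 45.
Step 3: tau = (C - D)/(n(n-1)/2) = (26 - 19)/45 = 0.155556.
Step 4: Exact two-sided p-value (enumerate n! = 3628800 permutations of y under H0): p = 0.600654.
Step 5: alpha = 0.1. fail to reject H0.

tau_b = 0.1556 (C=26, D=19), p = 0.600654, fail to reject H0.


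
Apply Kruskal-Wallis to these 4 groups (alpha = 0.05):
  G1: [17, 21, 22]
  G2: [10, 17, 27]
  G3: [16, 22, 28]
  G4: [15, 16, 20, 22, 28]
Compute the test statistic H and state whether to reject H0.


Step 1: Combine all N = 14 observations and assign midranks.
sorted (value, group, rank): (10,G2,1), (15,G4,2), (16,G3,3.5), (16,G4,3.5), (17,G1,5.5), (17,G2,5.5), (20,G4,7), (21,G1,8), (22,G1,10), (22,G3,10), (22,G4,10), (27,G2,12), (28,G3,13.5), (28,G4,13.5)
Step 2: Sum ranks within each group.
R_1 = 23.5 (n_1 = 3)
R_2 = 18.5 (n_2 = 3)
R_3 = 27 (n_3 = 3)
R_4 = 36 (n_4 = 5)
Step 3: H = 12/(N(N+1)) * sum(R_i^2/n_i) - 3(N+1)
     = 12/(14*15) * (23.5^2/3 + 18.5^2/3 + 27^2/3 + 36^2/5) - 3*15
     = 0.057143 * 800.367 - 45
     = 0.735238.
Step 4: Ties present; correction factor C = 1 - 42/(14^3 - 14) = 0.984615. Corrected H = 0.735238 / 0.984615 = 0.746726.
Step 5: Under H0, H ~ chi^2(3); p-value = 0.862162.
Step 6: alpha = 0.05. fail to reject H0.

H = 0.7467, df = 3, p = 0.862162, fail to reject H0.


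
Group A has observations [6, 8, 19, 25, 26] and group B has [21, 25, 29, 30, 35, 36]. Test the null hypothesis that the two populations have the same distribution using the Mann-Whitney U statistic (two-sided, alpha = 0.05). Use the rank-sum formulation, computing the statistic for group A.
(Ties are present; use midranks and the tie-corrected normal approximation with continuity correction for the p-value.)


Step 1: Combine and sort all 11 observations; assign midranks.
sorted (value, group): (6,X), (8,X), (19,X), (21,Y), (25,X), (25,Y), (26,X), (29,Y), (30,Y), (35,Y), (36,Y)
ranks: 6->1, 8->2, 19->3, 21->4, 25->5.5, 25->5.5, 26->7, 29->8, 30->9, 35->10, 36->11
Step 2: Rank sum for X: R1 = 1 + 2 + 3 + 5.5 + 7 = 18.5.
Step 3: U_X = R1 - n1(n1+1)/2 = 18.5 - 5*6/2 = 18.5 - 15 = 3.5.
       U_Y = n1*n2 - U_X = 30 - 3.5 = 26.5.
Step 4: Ties are present, so use the tie-corrected normal approximation (with continuity correction) for the p-value.
Step 5: p-value = 0.044126; compare to alpha = 0.05. reject H0.

U_X = 3.5, p = 0.044126, reject H0 at alpha = 0.05.


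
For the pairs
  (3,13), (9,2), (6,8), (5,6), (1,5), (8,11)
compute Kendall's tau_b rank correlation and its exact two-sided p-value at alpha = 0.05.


Step 1: Enumerate the 15 unordered pairs (i,j) with i<j and classify each by sign(x_j-x_i) * sign(y_j-y_i).
  (1,2):dx=+6,dy=-11->D; (1,3):dx=+3,dy=-5->D; (1,4):dx=+2,dy=-7->D; (1,5):dx=-2,dy=-8->C
  (1,6):dx=+5,dy=-2->D; (2,3):dx=-3,dy=+6->D; (2,4):dx=-4,dy=+4->D; (2,5):dx=-8,dy=+3->D
  (2,6):dx=-1,dy=+9->D; (3,4):dx=-1,dy=-2->C; (3,5):dx=-5,dy=-3->C; (3,6):dx=+2,dy=+3->C
  (4,5):dx=-4,dy=-1->C; (4,6):dx=+3,dy=+5->C; (5,6):dx=+7,dy=+6->C
Step 2: C = 7, D = 8, total pairs = 15.
Step 3: tau = (C - D)/(n(n-1)/2) = (7 - 8)/15 = -0.066667.
Step 4: Exact two-sided p-value (enumerate n! = 720 permutations of y under H0): p = 1.000000.
Step 5: alpha = 0.05. fail to reject H0.

tau_b = -0.0667 (C=7, D=8), p = 1.000000, fail to reject H0.


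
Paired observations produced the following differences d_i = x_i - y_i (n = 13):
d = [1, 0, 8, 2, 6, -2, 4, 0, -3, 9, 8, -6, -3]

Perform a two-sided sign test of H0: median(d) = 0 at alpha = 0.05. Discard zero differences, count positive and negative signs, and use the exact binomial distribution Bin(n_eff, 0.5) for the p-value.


Step 1: Discard zero differences. Original n = 13; n_eff = number of nonzero differences = 11.
Nonzero differences (with sign): +1, +8, +2, +6, -2, +4, -3, +9, +8, -6, -3
Step 2: Count signs: positive = 7, negative = 4.
Step 3: Under H0: P(positive) = 0.5, so the number of positives S ~ Bin(11, 0.5).
Step 4: Two-sided exact p-value = sum of Bin(11,0.5) probabilities at or below the observed probability = 0.548828.
Step 5: alpha = 0.05. fail to reject H0.

n_eff = 11, pos = 7, neg = 4, p = 0.548828, fail to reject H0.


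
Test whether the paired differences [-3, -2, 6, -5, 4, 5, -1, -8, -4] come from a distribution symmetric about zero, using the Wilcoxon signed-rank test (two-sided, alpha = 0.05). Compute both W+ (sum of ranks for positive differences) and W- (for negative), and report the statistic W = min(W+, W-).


Step 1: Drop any zero differences (none here) and take |d_i|.
|d| = [3, 2, 6, 5, 4, 5, 1, 8, 4]
Step 2: Midrank |d_i| (ties get averaged ranks).
ranks: |3|->3, |2|->2, |6|->8, |5|->6.5, |4|->4.5, |5|->6.5, |1|->1, |8|->9, |4|->4.5
Step 3: Attach original signs; sum ranks with positive sign and with negative sign.
W+ = 8 + 4.5 + 6.5 = 19
W- = 3 + 2 + 6.5 + 1 + 9 + 4.5 = 26
(Check: W+ + W- = 45 should equal n(n+1)/2 = 45.)
Step 4: Test statistic W = min(W+, W-) = 19.
Step 5: Ties in |d|, so use the tie-corrected normal approximation.
        E[W] = n(n+1)/4 = 9*10/4 = 22.5.
        Tie groups: |d|=4 (t=2), |d|=5 (t=2); sum(t^3 - t) = 12.
        Var[W] = n(n+1)(2n+1)/24 - sum(t^3-t)/48 = 1710/24 - 12/48 = 71.
        z = (W - E[W]) / sqrt(Var[W]) = (19 - 22.5) / 8.4261 = -0.4154.
        Two-sided p = 2*Phi(z) = 0.677868.
Step 6: alpha = 0.05. fail to reject H0.

W+ = 19, W- = 26, W = min = 19, p = 0.677868, fail to reject H0.


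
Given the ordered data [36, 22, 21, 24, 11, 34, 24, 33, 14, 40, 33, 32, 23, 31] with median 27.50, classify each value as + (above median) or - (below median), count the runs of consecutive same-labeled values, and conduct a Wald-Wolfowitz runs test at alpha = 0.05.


Step 1: Compute median = 27.50; label A = above, B = below.
Labels in order: ABBBBABABAAABA  (n_A = 7, n_B = 7)
Step 2: Count runs R = 9.
Step 3: Under H0 (random ordering), E[R] = 2*n_A*n_B/(n_A+n_B) + 1 = 2*7*7/14 + 1 = 8.0000.
        Var[R] = 2*n_A*n_B*(2*n_A*n_B - n_A - n_B) / ((n_A+n_B)^2 * (n_A+n_B-1)) = 8232/2548 = 3.2308.
        SD[R] = 1.7974.
Step 4: Continuity-corrected z = (R - 0.5 - E[R]) / SD[R] = (9 - 0.5 - 8.0000) / 1.7974 = 0.2782.
Step 5: Two-sided p-value via normal approximation = 2*(1 - Phi(|z|)) = 0.780879.
Step 6: alpha = 0.05. fail to reject H0.

R = 9, z = 0.2782, p = 0.780879, fail to reject H0.


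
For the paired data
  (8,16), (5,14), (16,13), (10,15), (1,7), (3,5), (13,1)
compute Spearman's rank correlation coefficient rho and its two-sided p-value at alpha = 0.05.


Step 1: Rank x and y separately (midranks; no ties here).
rank(x): 8->4, 5->3, 16->7, 10->5, 1->1, 3->2, 13->6
rank(y): 16->7, 14->5, 13->4, 15->6, 7->3, 5->2, 1->1
Step 2: d_i = R_x(i) - R_y(i); compute d_i^2.
  (4-7)^2=9, (3-5)^2=4, (7-4)^2=9, (5-6)^2=1, (1-3)^2=4, (2-2)^2=0, (6-1)^2=25
sum(d^2) = 52.
Step 3: rho = 1 - 6*52 / (7*(7^2 - 1)) = 1 - 312/336 = 0.071429.
Step 4: Under H0, t = rho * sqrt((n-2)/(1-rho^2)) = 0.1601 ~ t(5).
Step 5: Two-sided p-value from the t-distribution with 5 df = 0.879048.
Step 6: alpha = 0.05. fail to reject H0.

rho = 0.0714, p = 0.879048, fail to reject H0 at alpha = 0.05.


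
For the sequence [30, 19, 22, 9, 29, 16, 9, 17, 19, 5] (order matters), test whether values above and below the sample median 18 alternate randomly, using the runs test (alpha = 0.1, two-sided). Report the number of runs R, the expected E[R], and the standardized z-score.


Step 1: Compute median = 18; label A = above, B = below.
Labels in order: AAABABBBAB  (n_A = 5, n_B = 5)
Step 2: Count runs R = 6.
Step 3: Under H0 (random ordering), E[R] = 2*n_A*n_B/(n_A+n_B) + 1 = 2*5*5/10 + 1 = 6.0000.
        Var[R] = 2*n_A*n_B*(2*n_A*n_B - n_A - n_B) / ((n_A+n_B)^2 * (n_A+n_B-1)) = 2000/900 = 2.2222.
        SD[R] = 1.4907.
Step 4: R = E[R], so z = 0 with no continuity correction.
Step 5: Two-sided p-value via normal approximation = 2*(1 - Phi(|z|)) = 1.000000.
Step 6: alpha = 0.1. fail to reject H0.

R = 6, z = 0.0000, p = 1.000000, fail to reject H0.


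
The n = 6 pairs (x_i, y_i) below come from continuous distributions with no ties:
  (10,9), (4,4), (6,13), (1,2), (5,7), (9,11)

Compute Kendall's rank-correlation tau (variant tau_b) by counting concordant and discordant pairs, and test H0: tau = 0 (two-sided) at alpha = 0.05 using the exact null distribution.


Step 1: Enumerate the 15 unordered pairs (i,j) with i<j and classify each by sign(x_j-x_i) * sign(y_j-y_i).
  (1,2):dx=-6,dy=-5->C; (1,3):dx=-4,dy=+4->D; (1,4):dx=-9,dy=-7->C; (1,5):dx=-5,dy=-2->C
  (1,6):dx=-1,dy=+2->D; (2,3):dx=+2,dy=+9->C; (2,4):dx=-3,dy=-2->C; (2,5):dx=+1,dy=+3->C
  (2,6):dx=+5,dy=+7->C; (3,4):dx=-5,dy=-11->C; (3,5):dx=-1,dy=-6->C; (3,6):dx=+3,dy=-2->D
  (4,5):dx=+4,dy=+5->C; (4,6):dx=+8,dy=+9->C; (5,6):dx=+4,dy=+4->C
Step 2: C = 12, D = 3, total pairs = 15.
Step 3: tau = (C - D)/(n(n-1)/2) = (12 - 3)/15 = 0.600000.
Step 4: Exact two-sided p-value (enumerate n! = 720 permutations of y under H0): p = 0.136111.
Step 5: alpha = 0.05. fail to reject H0.

tau_b = 0.6000 (C=12, D=3), p = 0.136111, fail to reject H0.


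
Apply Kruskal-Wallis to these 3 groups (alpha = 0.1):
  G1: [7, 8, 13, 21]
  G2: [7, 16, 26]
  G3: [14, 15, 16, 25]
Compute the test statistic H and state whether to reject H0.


Step 1: Combine all N = 11 observations and assign midranks.
sorted (value, group, rank): (7,G1,1.5), (7,G2,1.5), (8,G1,3), (13,G1,4), (14,G3,5), (15,G3,6), (16,G2,7.5), (16,G3,7.5), (21,G1,9), (25,G3,10), (26,G2,11)
Step 2: Sum ranks within each group.
R_1 = 17.5 (n_1 = 4)
R_2 = 20 (n_2 = 3)
R_3 = 28.5 (n_3 = 4)
Step 3: H = 12/(N(N+1)) * sum(R_i^2/n_i) - 3(N+1)
     = 12/(11*12) * (17.5^2/4 + 20^2/3 + 28.5^2/4) - 3*12
     = 0.090909 * 412.958 - 36
     = 1.541667.
Step 4: Ties present; correction factor C = 1 - 12/(11^3 - 11) = 0.990909. Corrected H = 1.541667 / 0.990909 = 1.555810.
Step 5: Under H0, H ~ chi^2(2); p-value = 0.459367.
Step 6: alpha = 0.1. fail to reject H0.

H = 1.5558, df = 2, p = 0.459367, fail to reject H0.


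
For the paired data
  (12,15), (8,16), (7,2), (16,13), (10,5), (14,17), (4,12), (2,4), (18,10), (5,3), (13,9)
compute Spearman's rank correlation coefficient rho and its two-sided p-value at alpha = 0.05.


Step 1: Rank x and y separately (midranks; no ties here).
rank(x): 12->7, 8->5, 7->4, 16->10, 10->6, 14->9, 4->2, 2->1, 18->11, 5->3, 13->8
rank(y): 15->9, 16->10, 2->1, 13->8, 5->4, 17->11, 12->7, 4->3, 10->6, 3->2, 9->5
Step 2: d_i = R_x(i) - R_y(i); compute d_i^2.
  (7-9)^2=4, (5-10)^2=25, (4-1)^2=9, (10-8)^2=4, (6-4)^2=4, (9-11)^2=4, (2-7)^2=25, (1-3)^2=4, (11-6)^2=25, (3-2)^2=1, (8-5)^2=9
sum(d^2) = 114.
Step 3: rho = 1 - 6*114 / (11*(11^2 - 1)) = 1 - 684/1320 = 0.481818.
Step 4: Under H0, t = rho * sqrt((n-2)/(1-rho^2)) = 1.6496 ~ t(9).
Step 5: Two-sided p-value from the t-distribution with 9 df = 0.133434.
Step 6: alpha = 0.05. fail to reject H0.

rho = 0.4818, p = 0.133434, fail to reject H0 at alpha = 0.05.


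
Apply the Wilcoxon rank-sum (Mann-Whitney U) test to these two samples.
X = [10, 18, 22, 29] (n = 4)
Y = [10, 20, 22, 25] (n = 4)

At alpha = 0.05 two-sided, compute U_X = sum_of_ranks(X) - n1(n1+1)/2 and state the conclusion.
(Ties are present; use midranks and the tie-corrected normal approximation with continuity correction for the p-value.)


Step 1: Combine and sort all 8 observations; assign midranks.
sorted (value, group): (10,X), (10,Y), (18,X), (20,Y), (22,X), (22,Y), (25,Y), (29,X)
ranks: 10->1.5, 10->1.5, 18->3, 20->4, 22->5.5, 22->5.5, 25->7, 29->8
Step 2: Rank sum for X: R1 = 1.5 + 3 + 5.5 + 8 = 18.
Step 3: U_X = R1 - n1(n1+1)/2 = 18 - 4*5/2 = 18 - 10 = 8.
       U_Y = n1*n2 - U_X = 16 - 8 = 8.
Step 4: Ties are present, so use the tie-corrected normal approximation (with continuity correction) for the p-value.
Step 5: p-value = 1.000000; compare to alpha = 0.05. fail to reject H0.

U_X = 8, p = 1.000000, fail to reject H0 at alpha = 0.05.


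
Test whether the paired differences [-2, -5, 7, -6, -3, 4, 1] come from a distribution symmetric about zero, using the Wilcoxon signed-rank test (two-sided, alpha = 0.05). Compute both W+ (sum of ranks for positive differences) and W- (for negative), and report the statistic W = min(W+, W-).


Step 1: Drop any zero differences (none here) and take |d_i|.
|d| = [2, 5, 7, 6, 3, 4, 1]
Step 2: Midrank |d_i| (ties get averaged ranks).
ranks: |2|->2, |5|->5, |7|->7, |6|->6, |3|->3, |4|->4, |1|->1
Step 3: Attach original signs; sum ranks with positive sign and with negative sign.
W+ = 7 + 4 + 1 = 12
W- = 2 + 5 + 6 + 3 = 16
(Check: W+ + W- = 28 should equal n(n+1)/2 = 28.)
Step 4: Test statistic W = min(W+, W-) = 12.
Step 5: No ties, so the exact null distribution over the 2^7 = 128 sign assignments gives the two-sided p-value = 0.812500.
Step 6: alpha = 0.05. fail to reject H0.

W+ = 12, W- = 16, W = min = 12, p = 0.812500, fail to reject H0.


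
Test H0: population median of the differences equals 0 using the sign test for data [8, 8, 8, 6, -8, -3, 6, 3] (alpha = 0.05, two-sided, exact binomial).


Step 1: Discard zero differences. Original n = 8; n_eff = number of nonzero differences = 8.
Nonzero differences (with sign): +8, +8, +8, +6, -8, -3, +6, +3
Step 2: Count signs: positive = 6, negative = 2.
Step 3: Under H0: P(positive) = 0.5, so the number of positives S ~ Bin(8, 0.5).
Step 4: Two-sided exact p-value = sum of Bin(8,0.5) probabilities at or below the observed probability = 0.289062.
Step 5: alpha = 0.05. fail to reject H0.

n_eff = 8, pos = 6, neg = 2, p = 0.289062, fail to reject H0.


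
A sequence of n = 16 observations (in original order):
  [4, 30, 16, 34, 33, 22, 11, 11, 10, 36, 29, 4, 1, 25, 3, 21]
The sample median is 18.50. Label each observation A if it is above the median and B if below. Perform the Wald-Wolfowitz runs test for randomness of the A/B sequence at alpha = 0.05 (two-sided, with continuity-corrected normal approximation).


Step 1: Compute median = 18.50; label A = above, B = below.
Labels in order: BABAAABBBAABBABA  (n_A = 8, n_B = 8)
Step 2: Count runs R = 10.
Step 3: Under H0 (random ordering), E[R] = 2*n_A*n_B/(n_A+n_B) + 1 = 2*8*8/16 + 1 = 9.0000.
        Var[R] = 2*n_A*n_B*(2*n_A*n_B - n_A - n_B) / ((n_A+n_B)^2 * (n_A+n_B-1)) = 14336/3840 = 3.7333.
        SD[R] = 1.9322.
Step 4: Continuity-corrected z = (R - 0.5 - E[R]) / SD[R] = (10 - 0.5 - 9.0000) / 1.9322 = 0.2588.
Step 5: Two-sided p-value via normal approximation = 2*(1 - Phi(|z|)) = 0.795809.
Step 6: alpha = 0.05. fail to reject H0.

R = 10, z = 0.2588, p = 0.795809, fail to reject H0.


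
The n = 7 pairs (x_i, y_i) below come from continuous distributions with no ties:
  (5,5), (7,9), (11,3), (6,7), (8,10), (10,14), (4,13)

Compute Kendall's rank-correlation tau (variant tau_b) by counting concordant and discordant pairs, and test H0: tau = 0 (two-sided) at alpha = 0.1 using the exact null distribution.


Step 1: Enumerate the 21 unordered pairs (i,j) with i<j and classify each by sign(x_j-x_i) * sign(y_j-y_i).
  (1,2):dx=+2,dy=+4->C; (1,3):dx=+6,dy=-2->D; (1,4):dx=+1,dy=+2->C; (1,5):dx=+3,dy=+5->C
  (1,6):dx=+5,dy=+9->C; (1,7):dx=-1,dy=+8->D; (2,3):dx=+4,dy=-6->D; (2,4):dx=-1,dy=-2->C
  (2,5):dx=+1,dy=+1->C; (2,6):dx=+3,dy=+5->C; (2,7):dx=-3,dy=+4->D; (3,4):dx=-5,dy=+4->D
  (3,5):dx=-3,dy=+7->D; (3,6):dx=-1,dy=+11->D; (3,7):dx=-7,dy=+10->D; (4,5):dx=+2,dy=+3->C
  (4,6):dx=+4,dy=+7->C; (4,7):dx=-2,dy=+6->D; (5,6):dx=+2,dy=+4->C; (5,7):dx=-4,dy=+3->D
  (6,7):dx=-6,dy=-1->C
Step 2: C = 11, D = 10, total pairs = 21.
Step 3: tau = (C - D)/(n(n-1)/2) = (11 - 10)/21 = 0.047619.
Step 4: Exact two-sided p-value (enumerate n! = 5040 permutations of y under H0): p = 1.000000.
Step 5: alpha = 0.1. fail to reject H0.

tau_b = 0.0476 (C=11, D=10), p = 1.000000, fail to reject H0.


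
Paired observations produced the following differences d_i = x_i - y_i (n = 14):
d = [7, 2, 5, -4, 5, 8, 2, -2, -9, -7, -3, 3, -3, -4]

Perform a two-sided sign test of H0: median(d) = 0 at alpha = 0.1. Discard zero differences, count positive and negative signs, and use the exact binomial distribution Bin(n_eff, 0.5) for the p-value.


Step 1: Discard zero differences. Original n = 14; n_eff = number of nonzero differences = 14.
Nonzero differences (with sign): +7, +2, +5, -4, +5, +8, +2, -2, -9, -7, -3, +3, -3, -4
Step 2: Count signs: positive = 7, negative = 7.
Step 3: Under H0: P(positive) = 0.5, so the number of positives S ~ Bin(14, 0.5).
Step 4: Two-sided exact p-value = sum of Bin(14,0.5) probabilities at or below the observed probability = 1.000000.
Step 5: alpha = 0.1. fail to reject H0.

n_eff = 14, pos = 7, neg = 7, p = 1.000000, fail to reject H0.


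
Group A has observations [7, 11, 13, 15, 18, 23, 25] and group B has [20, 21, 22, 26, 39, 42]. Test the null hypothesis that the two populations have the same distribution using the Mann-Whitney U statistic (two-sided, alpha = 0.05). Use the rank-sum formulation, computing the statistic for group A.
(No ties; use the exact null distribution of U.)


Step 1: Combine and sort all 13 observations; assign midranks.
sorted (value, group): (7,X), (11,X), (13,X), (15,X), (18,X), (20,Y), (21,Y), (22,Y), (23,X), (25,X), (26,Y), (39,Y), (42,Y)
ranks: 7->1, 11->2, 13->3, 15->4, 18->5, 20->6, 21->7, 22->8, 23->9, 25->10, 26->11, 39->12, 42->13
Step 2: Rank sum for X: R1 = 1 + 2 + 3 + 4 + 5 + 9 + 10 = 34.
Step 3: U_X = R1 - n1(n1+1)/2 = 34 - 7*8/2 = 34 - 28 = 6.
       U_Y = n1*n2 - U_X = 42 - 6 = 36.
Step 4: No ties, so the exact null distribution of U (based on enumerating the C(13,7) = 1716 equally likely rank assignments) gives the two-sided p-value.
Step 5: p-value = 0.034965; compare to alpha = 0.05. reject H0.

U_X = 6, p = 0.034965, reject H0 at alpha = 0.05.


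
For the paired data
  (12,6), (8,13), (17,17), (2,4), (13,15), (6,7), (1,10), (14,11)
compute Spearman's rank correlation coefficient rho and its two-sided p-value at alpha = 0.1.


Step 1: Rank x and y separately (midranks; no ties here).
rank(x): 12->5, 8->4, 17->8, 2->2, 13->6, 6->3, 1->1, 14->7
rank(y): 6->2, 13->6, 17->8, 4->1, 15->7, 7->3, 10->4, 11->5
Step 2: d_i = R_x(i) - R_y(i); compute d_i^2.
  (5-2)^2=9, (4-6)^2=4, (8-8)^2=0, (2-1)^2=1, (6-7)^2=1, (3-3)^2=0, (1-4)^2=9, (7-5)^2=4
sum(d^2) = 28.
Step 3: rho = 1 - 6*28 / (8*(8^2 - 1)) = 1 - 168/504 = 0.666667.
Step 4: Under H0, t = rho * sqrt((n-2)/(1-rho^2)) = 2.1909 ~ t(6).
Step 5: Two-sided p-value from the t-distribution with 6 df = 0.070988.
Step 6: alpha = 0.1. reject H0.

rho = 0.6667, p = 0.070988, reject H0 at alpha = 0.1.


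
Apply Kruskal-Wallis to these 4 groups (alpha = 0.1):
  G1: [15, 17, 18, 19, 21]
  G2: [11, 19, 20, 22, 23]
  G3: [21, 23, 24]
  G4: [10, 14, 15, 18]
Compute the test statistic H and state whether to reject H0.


Step 1: Combine all N = 17 observations and assign midranks.
sorted (value, group, rank): (10,G4,1), (11,G2,2), (14,G4,3), (15,G1,4.5), (15,G4,4.5), (17,G1,6), (18,G1,7.5), (18,G4,7.5), (19,G1,9.5), (19,G2,9.5), (20,G2,11), (21,G1,12.5), (21,G3,12.5), (22,G2,14), (23,G2,15.5), (23,G3,15.5), (24,G3,17)
Step 2: Sum ranks within each group.
R_1 = 40 (n_1 = 5)
R_2 = 52 (n_2 = 5)
R_3 = 45 (n_3 = 3)
R_4 = 16 (n_4 = 4)
Step 3: H = 12/(N(N+1)) * sum(R_i^2/n_i) - 3(N+1)
     = 12/(17*18) * (40^2/5 + 52^2/5 + 45^2/3 + 16^2/4) - 3*18
     = 0.039216 * 1599.8 - 54
     = 8.737255.
Step 4: Ties present; correction factor C = 1 - 30/(17^3 - 17) = 0.993873. Corrected H = 8.737255 / 0.993873 = 8.791122.
Step 5: Under H0, H ~ chi^2(3); p-value = 0.032201.
Step 6: alpha = 0.1. reject H0.

H = 8.7911, df = 3, p = 0.032201, reject H0.


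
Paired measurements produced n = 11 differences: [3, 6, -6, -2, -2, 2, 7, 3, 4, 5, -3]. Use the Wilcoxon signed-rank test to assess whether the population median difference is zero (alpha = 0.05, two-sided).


Step 1: Drop any zero differences (none here) and take |d_i|.
|d| = [3, 6, 6, 2, 2, 2, 7, 3, 4, 5, 3]
Step 2: Midrank |d_i| (ties get averaged ranks).
ranks: |3|->5, |6|->9.5, |6|->9.5, |2|->2, |2|->2, |2|->2, |7|->11, |3|->5, |4|->7, |5|->8, |3|->5
Step 3: Attach original signs; sum ranks with positive sign and with negative sign.
W+ = 5 + 9.5 + 2 + 11 + 5 + 7 + 8 = 47.5
W- = 9.5 + 2 + 2 + 5 = 18.5
(Check: W+ + W- = 66 should equal n(n+1)/2 = 66.)
Step 4: Test statistic W = min(W+, W-) = 18.5.
Step 5: Ties in |d|, so use the tie-corrected normal approximation.
        E[W] = n(n+1)/4 = 11*12/4 = 33.
        Tie groups: |d|=2 (t=3), |d|=3 (t=3), |d|=6 (t=2); sum(t^3 - t) = 54.
        Var[W] = n(n+1)(2n+1)/24 - sum(t^3-t)/48 = 3036/24 - 54/48 = 125.375.
        z = (W - E[W]) / sqrt(Var[W]) = (18.5 - 33) / 11.1971 = -1.2950.
        Two-sided p = 2*Phi(z) = 0.195328.
Step 6: alpha = 0.05. fail to reject H0.

W+ = 47.5, W- = 18.5, W = min = 18.5, p = 0.195328, fail to reject H0.


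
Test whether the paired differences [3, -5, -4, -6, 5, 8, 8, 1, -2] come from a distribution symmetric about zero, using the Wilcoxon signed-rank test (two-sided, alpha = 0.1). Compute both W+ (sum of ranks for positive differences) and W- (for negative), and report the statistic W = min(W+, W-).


Step 1: Drop any zero differences (none here) and take |d_i|.
|d| = [3, 5, 4, 6, 5, 8, 8, 1, 2]
Step 2: Midrank |d_i| (ties get averaged ranks).
ranks: |3|->3, |5|->5.5, |4|->4, |6|->7, |5|->5.5, |8|->8.5, |8|->8.5, |1|->1, |2|->2
Step 3: Attach original signs; sum ranks with positive sign and with negative sign.
W+ = 3 + 5.5 + 8.5 + 8.5 + 1 = 26.5
W- = 5.5 + 4 + 7 + 2 = 18.5
(Check: W+ + W- = 45 should equal n(n+1)/2 = 45.)
Step 4: Test statistic W = min(W+, W-) = 18.5.
Step 5: Ties in |d|, so use the tie-corrected normal approximation.
        E[W] = n(n+1)/4 = 9*10/4 = 22.5.
        Tie groups: |d|=5 (t=2), |d|=8 (t=2); sum(t^3 - t) = 12.
        Var[W] = n(n+1)(2n+1)/24 - sum(t^3-t)/48 = 1710/24 - 12/48 = 71.
        z = (W - E[W]) / sqrt(Var[W]) = (18.5 - 22.5) / 8.4261 = -0.4747.
        Two-sided p = 2*Phi(z) = 0.634992.
Step 6: alpha = 0.1. fail to reject H0.

W+ = 26.5, W- = 18.5, W = min = 18.5, p = 0.634992, fail to reject H0.


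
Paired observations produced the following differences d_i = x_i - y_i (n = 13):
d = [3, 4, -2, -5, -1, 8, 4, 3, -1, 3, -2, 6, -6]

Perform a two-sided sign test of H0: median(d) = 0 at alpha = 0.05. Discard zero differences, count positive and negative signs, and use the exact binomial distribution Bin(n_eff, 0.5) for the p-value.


Step 1: Discard zero differences. Original n = 13; n_eff = number of nonzero differences = 13.
Nonzero differences (with sign): +3, +4, -2, -5, -1, +8, +4, +3, -1, +3, -2, +6, -6
Step 2: Count signs: positive = 7, negative = 6.
Step 3: Under H0: P(positive) = 0.5, so the number of positives S ~ Bin(13, 0.5).
Step 4: Two-sided exact p-value = sum of Bin(13,0.5) probabilities at or below the observed probability = 1.000000.
Step 5: alpha = 0.05. fail to reject H0.

n_eff = 13, pos = 7, neg = 6, p = 1.000000, fail to reject H0.


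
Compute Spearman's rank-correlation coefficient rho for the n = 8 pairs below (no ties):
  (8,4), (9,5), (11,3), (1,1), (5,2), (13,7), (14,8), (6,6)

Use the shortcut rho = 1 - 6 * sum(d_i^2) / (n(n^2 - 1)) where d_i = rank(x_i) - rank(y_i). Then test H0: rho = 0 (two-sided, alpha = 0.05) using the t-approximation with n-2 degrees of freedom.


Step 1: Rank x and y separately (midranks; no ties here).
rank(x): 8->4, 9->5, 11->6, 1->1, 5->2, 13->7, 14->8, 6->3
rank(y): 4->4, 5->5, 3->3, 1->1, 2->2, 7->7, 8->8, 6->6
Step 2: d_i = R_x(i) - R_y(i); compute d_i^2.
  (4-4)^2=0, (5-5)^2=0, (6-3)^2=9, (1-1)^2=0, (2-2)^2=0, (7-7)^2=0, (8-8)^2=0, (3-6)^2=9
sum(d^2) = 18.
Step 3: rho = 1 - 6*18 / (8*(8^2 - 1)) = 1 - 108/504 = 0.785714.
Step 4: Under H0, t = rho * sqrt((n-2)/(1-rho^2)) = 3.1113 ~ t(6).
Step 5: Two-sided p-value from the t-distribution with 6 df = 0.020815.
Step 6: alpha = 0.05. reject H0.

rho = 0.7857, p = 0.020815, reject H0 at alpha = 0.05.


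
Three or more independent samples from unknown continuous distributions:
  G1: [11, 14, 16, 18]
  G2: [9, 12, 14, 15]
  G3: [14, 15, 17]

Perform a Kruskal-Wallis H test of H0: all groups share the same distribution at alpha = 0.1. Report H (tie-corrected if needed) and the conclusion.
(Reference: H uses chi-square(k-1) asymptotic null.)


Step 1: Combine all N = 11 observations and assign midranks.
sorted (value, group, rank): (9,G2,1), (11,G1,2), (12,G2,3), (14,G1,5), (14,G2,5), (14,G3,5), (15,G2,7.5), (15,G3,7.5), (16,G1,9), (17,G3,10), (18,G1,11)
Step 2: Sum ranks within each group.
R_1 = 27 (n_1 = 4)
R_2 = 16.5 (n_2 = 4)
R_3 = 22.5 (n_3 = 3)
Step 3: H = 12/(N(N+1)) * sum(R_i^2/n_i) - 3(N+1)
     = 12/(11*12) * (27^2/4 + 16.5^2/4 + 22.5^2/3) - 3*12
     = 0.090909 * 419.062 - 36
     = 2.096591.
Step 4: Ties present; correction factor C = 1 - 30/(11^3 - 11) = 0.977273. Corrected H = 2.096591 / 0.977273 = 2.145349.
Step 5: Under H0, H ~ chi^2(2); p-value = 0.342092.
Step 6: alpha = 0.1. fail to reject H0.

H = 2.1453, df = 2, p = 0.342092, fail to reject H0.


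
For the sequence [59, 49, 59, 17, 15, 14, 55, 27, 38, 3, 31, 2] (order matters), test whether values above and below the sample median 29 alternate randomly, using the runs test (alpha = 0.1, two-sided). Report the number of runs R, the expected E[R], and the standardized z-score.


Step 1: Compute median = 29; label A = above, B = below.
Labels in order: AAABBBABABAB  (n_A = 6, n_B = 6)
Step 2: Count runs R = 8.
Step 3: Under H0 (random ordering), E[R] = 2*n_A*n_B/(n_A+n_B) + 1 = 2*6*6/12 + 1 = 7.0000.
        Var[R] = 2*n_A*n_B*(2*n_A*n_B - n_A - n_B) / ((n_A+n_B)^2 * (n_A+n_B-1)) = 4320/1584 = 2.7273.
        SD[R] = 1.6514.
Step 4: Continuity-corrected z = (R - 0.5 - E[R]) / SD[R] = (8 - 0.5 - 7.0000) / 1.6514 = 0.3028.
Step 5: Two-sided p-value via normal approximation = 2*(1 - Phi(|z|)) = 0.762069.
Step 6: alpha = 0.1. fail to reject H0.

R = 8, z = 0.3028, p = 0.762069, fail to reject H0.


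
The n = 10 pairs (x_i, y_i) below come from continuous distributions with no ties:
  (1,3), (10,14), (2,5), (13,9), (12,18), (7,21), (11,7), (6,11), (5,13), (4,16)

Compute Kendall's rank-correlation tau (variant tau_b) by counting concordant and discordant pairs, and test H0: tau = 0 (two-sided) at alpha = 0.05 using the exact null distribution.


Step 1: Enumerate the 45 unordered pairs (i,j) with i<j and classify each by sign(x_j-x_i) * sign(y_j-y_i).
  (1,2):dx=+9,dy=+11->C; (1,3):dx=+1,dy=+2->C; (1,4):dx=+12,dy=+6->C; (1,5):dx=+11,dy=+15->C
  (1,6):dx=+6,dy=+18->C; (1,7):dx=+10,dy=+4->C; (1,8):dx=+5,dy=+8->C; (1,9):dx=+4,dy=+10->C
  (1,10):dx=+3,dy=+13->C; (2,3):dx=-8,dy=-9->C; (2,4):dx=+3,dy=-5->D; (2,5):dx=+2,dy=+4->C
  (2,6):dx=-3,dy=+7->D; (2,7):dx=+1,dy=-7->D; (2,8):dx=-4,dy=-3->C; (2,9):dx=-5,dy=-1->C
  (2,10):dx=-6,dy=+2->D; (3,4):dx=+11,dy=+4->C; (3,5):dx=+10,dy=+13->C; (3,6):dx=+5,dy=+16->C
  (3,7):dx=+9,dy=+2->C; (3,8):dx=+4,dy=+6->C; (3,9):dx=+3,dy=+8->C; (3,10):dx=+2,dy=+11->C
  (4,5):dx=-1,dy=+9->D; (4,6):dx=-6,dy=+12->D; (4,7):dx=-2,dy=-2->C; (4,8):dx=-7,dy=+2->D
  (4,9):dx=-8,dy=+4->D; (4,10):dx=-9,dy=+7->D; (5,6):dx=-5,dy=+3->D; (5,7):dx=-1,dy=-11->C
  (5,8):dx=-6,dy=-7->C; (5,9):dx=-7,dy=-5->C; (5,10):dx=-8,dy=-2->C; (6,7):dx=+4,dy=-14->D
  (6,8):dx=-1,dy=-10->C; (6,9):dx=-2,dy=-8->C; (6,10):dx=-3,dy=-5->C; (7,8):dx=-5,dy=+4->D
  (7,9):dx=-6,dy=+6->D; (7,10):dx=-7,dy=+9->D; (8,9):dx=-1,dy=+2->D; (8,10):dx=-2,dy=+5->D
  (9,10):dx=-1,dy=+3->D
Step 2: C = 28, D = 17, total pairs = 45.
Step 3: tau = (C - D)/(n(n-1)/2) = (28 - 17)/45 = 0.244444.
Step 4: Exact two-sided p-value (enumerate n! = 3628800 permutations of y under H0): p = 0.380720.
Step 5: alpha = 0.05. fail to reject H0.

tau_b = 0.2444 (C=28, D=17), p = 0.380720, fail to reject H0.


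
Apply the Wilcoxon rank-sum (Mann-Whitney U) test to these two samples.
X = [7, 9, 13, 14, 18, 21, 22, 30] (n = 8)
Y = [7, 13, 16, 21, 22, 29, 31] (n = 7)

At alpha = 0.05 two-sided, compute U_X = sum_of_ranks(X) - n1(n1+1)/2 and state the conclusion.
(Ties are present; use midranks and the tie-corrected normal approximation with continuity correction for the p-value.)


Step 1: Combine and sort all 15 observations; assign midranks.
sorted (value, group): (7,X), (7,Y), (9,X), (13,X), (13,Y), (14,X), (16,Y), (18,X), (21,X), (21,Y), (22,X), (22,Y), (29,Y), (30,X), (31,Y)
ranks: 7->1.5, 7->1.5, 9->3, 13->4.5, 13->4.5, 14->6, 16->7, 18->8, 21->9.5, 21->9.5, 22->11.5, 22->11.5, 29->13, 30->14, 31->15
Step 2: Rank sum for X: R1 = 1.5 + 3 + 4.5 + 6 + 8 + 9.5 + 11.5 + 14 = 58.
Step 3: U_X = R1 - n1(n1+1)/2 = 58 - 8*9/2 = 58 - 36 = 22.
       U_Y = n1*n2 - U_X = 56 - 22 = 34.
Step 4: Ties are present, so use the tie-corrected normal approximation (with continuity correction) for the p-value.
Step 5: p-value = 0.522962; compare to alpha = 0.05. fail to reject H0.

U_X = 22, p = 0.522962, fail to reject H0 at alpha = 0.05.


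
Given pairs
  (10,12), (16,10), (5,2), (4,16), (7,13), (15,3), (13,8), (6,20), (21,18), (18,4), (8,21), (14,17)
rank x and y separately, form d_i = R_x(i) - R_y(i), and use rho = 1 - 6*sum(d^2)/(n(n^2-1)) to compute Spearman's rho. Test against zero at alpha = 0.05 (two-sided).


Step 1: Rank x and y separately (midranks; no ties here).
rank(x): 10->6, 16->10, 5->2, 4->1, 7->4, 15->9, 13->7, 6->3, 21->12, 18->11, 8->5, 14->8
rank(y): 12->6, 10->5, 2->1, 16->8, 13->7, 3->2, 8->4, 20->11, 18->10, 4->3, 21->12, 17->9
Step 2: d_i = R_x(i) - R_y(i); compute d_i^2.
  (6-6)^2=0, (10-5)^2=25, (2-1)^2=1, (1-8)^2=49, (4-7)^2=9, (9-2)^2=49, (7-4)^2=9, (3-11)^2=64, (12-10)^2=4, (11-3)^2=64, (5-12)^2=49, (8-9)^2=1
sum(d^2) = 324.
Step 3: rho = 1 - 6*324 / (12*(12^2 - 1)) = 1 - 1944/1716 = -0.132867.
Step 4: Under H0, t = rho * sqrt((n-2)/(1-rho^2)) = -0.4239 ~ t(10).
Step 5: Two-sided p-value from the t-distribution with 10 df = 0.680598.
Step 6: alpha = 0.05. fail to reject H0.

rho = -0.1329, p = 0.680598, fail to reject H0 at alpha = 0.05.


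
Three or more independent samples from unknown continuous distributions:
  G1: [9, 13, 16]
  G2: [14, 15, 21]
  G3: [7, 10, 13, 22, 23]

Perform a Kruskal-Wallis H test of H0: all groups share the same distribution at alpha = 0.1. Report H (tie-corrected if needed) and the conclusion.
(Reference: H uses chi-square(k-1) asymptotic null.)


Step 1: Combine all N = 11 observations and assign midranks.
sorted (value, group, rank): (7,G3,1), (9,G1,2), (10,G3,3), (13,G1,4.5), (13,G3,4.5), (14,G2,6), (15,G2,7), (16,G1,8), (21,G2,9), (22,G3,10), (23,G3,11)
Step 2: Sum ranks within each group.
R_1 = 14.5 (n_1 = 3)
R_2 = 22 (n_2 = 3)
R_3 = 29.5 (n_3 = 5)
Step 3: H = 12/(N(N+1)) * sum(R_i^2/n_i) - 3(N+1)
     = 12/(11*12) * (14.5^2/3 + 22^2/3 + 29.5^2/5) - 3*12
     = 0.090909 * 405.467 - 36
     = 0.860606.
Step 4: Ties present; correction factor C = 1 - 6/(11^3 - 11) = 0.995455. Corrected H = 0.860606 / 0.995455 = 0.864536.
Step 5: Under H0, H ~ chi^2(2); p-value = 0.649035.
Step 6: alpha = 0.1. fail to reject H0.

H = 0.8645, df = 2, p = 0.649035, fail to reject H0.


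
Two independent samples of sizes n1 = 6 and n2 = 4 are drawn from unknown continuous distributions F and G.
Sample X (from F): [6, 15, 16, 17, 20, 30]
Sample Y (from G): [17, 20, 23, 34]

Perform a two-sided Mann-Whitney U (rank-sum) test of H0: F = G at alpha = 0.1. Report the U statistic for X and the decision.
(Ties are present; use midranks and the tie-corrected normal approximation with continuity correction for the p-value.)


Step 1: Combine and sort all 10 observations; assign midranks.
sorted (value, group): (6,X), (15,X), (16,X), (17,X), (17,Y), (20,X), (20,Y), (23,Y), (30,X), (34,Y)
ranks: 6->1, 15->2, 16->3, 17->4.5, 17->4.5, 20->6.5, 20->6.5, 23->8, 30->9, 34->10
Step 2: Rank sum for X: R1 = 1 + 2 + 3 + 4.5 + 6.5 + 9 = 26.
Step 3: U_X = R1 - n1(n1+1)/2 = 26 - 6*7/2 = 26 - 21 = 5.
       U_Y = n1*n2 - U_X = 24 - 5 = 19.
Step 4: Ties are present, so use the tie-corrected normal approximation (with continuity correction) for the p-value.
Step 5: p-value = 0.163233; compare to alpha = 0.1. fail to reject H0.

U_X = 5, p = 0.163233, fail to reject H0 at alpha = 0.1.


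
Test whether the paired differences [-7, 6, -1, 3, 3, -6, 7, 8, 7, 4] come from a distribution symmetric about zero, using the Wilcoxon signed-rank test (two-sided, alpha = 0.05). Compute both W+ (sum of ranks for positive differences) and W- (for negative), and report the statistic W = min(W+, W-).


Step 1: Drop any zero differences (none here) and take |d_i|.
|d| = [7, 6, 1, 3, 3, 6, 7, 8, 7, 4]
Step 2: Midrank |d_i| (ties get averaged ranks).
ranks: |7|->8, |6|->5.5, |1|->1, |3|->2.5, |3|->2.5, |6|->5.5, |7|->8, |8|->10, |7|->8, |4|->4
Step 3: Attach original signs; sum ranks with positive sign and with negative sign.
W+ = 5.5 + 2.5 + 2.5 + 8 + 10 + 8 + 4 = 40.5
W- = 8 + 1 + 5.5 = 14.5
(Check: W+ + W- = 55 should equal n(n+1)/2 = 55.)
Step 4: Test statistic W = min(W+, W-) = 14.5.
Step 5: Ties in |d|, so use the tie-corrected normal approximation.
        E[W] = n(n+1)/4 = 10*11/4 = 27.5.
        Tie groups: |d|=3 (t=2), |d|=6 (t=2), |d|=7 (t=3); sum(t^3 - t) = 36.
        Var[W] = n(n+1)(2n+1)/24 - sum(t^3-t)/48 = 2310/24 - 36/48 = 95.5.
        z = (W - E[W]) / sqrt(Var[W]) = (14.5 - 27.5) / 9.7724 = -1.3303.
        Two-sided p = 2*Phi(z) = 0.183427.
Step 6: alpha = 0.05. fail to reject H0.

W+ = 40.5, W- = 14.5, W = min = 14.5, p = 0.183427, fail to reject H0.


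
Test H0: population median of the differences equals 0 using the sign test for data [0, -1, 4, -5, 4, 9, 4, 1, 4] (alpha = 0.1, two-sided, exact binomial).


Step 1: Discard zero differences. Original n = 9; n_eff = number of nonzero differences = 8.
Nonzero differences (with sign): -1, +4, -5, +4, +9, +4, +1, +4
Step 2: Count signs: positive = 6, negative = 2.
Step 3: Under H0: P(positive) = 0.5, so the number of positives S ~ Bin(8, 0.5).
Step 4: Two-sided exact p-value = sum of Bin(8,0.5) probabilities at or below the observed probability = 0.289062.
Step 5: alpha = 0.1. fail to reject H0.

n_eff = 8, pos = 6, neg = 2, p = 0.289062, fail to reject H0.


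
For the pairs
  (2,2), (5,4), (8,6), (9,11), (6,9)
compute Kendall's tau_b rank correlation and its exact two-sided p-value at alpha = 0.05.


Step 1: Enumerate the 10 unordered pairs (i,j) with i<j and classify each by sign(x_j-x_i) * sign(y_j-y_i).
  (1,2):dx=+3,dy=+2->C; (1,3):dx=+6,dy=+4->C; (1,4):dx=+7,dy=+9->C; (1,5):dx=+4,dy=+7->C
  (2,3):dx=+3,dy=+2->C; (2,4):dx=+4,dy=+7->C; (2,5):dx=+1,dy=+5->C; (3,4):dx=+1,dy=+5->C
  (3,5):dx=-2,dy=+3->D; (4,5):dx=-3,dy=-2->C
Step 2: C = 9, D = 1, total pairs = 10.
Step 3: tau = (C - D)/(n(n-1)/2) = (9 - 1)/10 = 0.800000.
Step 4: Exact two-sided p-value (enumerate n! = 120 permutations of y under H0): p = 0.083333.
Step 5: alpha = 0.05. fail to reject H0.

tau_b = 0.8000 (C=9, D=1), p = 0.083333, fail to reject H0.


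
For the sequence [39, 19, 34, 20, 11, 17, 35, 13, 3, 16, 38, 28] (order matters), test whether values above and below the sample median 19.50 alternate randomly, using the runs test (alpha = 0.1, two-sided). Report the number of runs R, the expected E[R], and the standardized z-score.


Step 1: Compute median = 19.50; label A = above, B = below.
Labels in order: ABAABBABBBAA  (n_A = 6, n_B = 6)
Step 2: Count runs R = 7.
Step 3: Under H0 (random ordering), E[R] = 2*n_A*n_B/(n_A+n_B) + 1 = 2*6*6/12 + 1 = 7.0000.
        Var[R] = 2*n_A*n_B*(2*n_A*n_B - n_A - n_B) / ((n_A+n_B)^2 * (n_A+n_B-1)) = 4320/1584 = 2.7273.
        SD[R] = 1.6514.
Step 4: R = E[R], so z = 0 with no continuity correction.
Step 5: Two-sided p-value via normal approximation = 2*(1 - Phi(|z|)) = 1.000000.
Step 6: alpha = 0.1. fail to reject H0.

R = 7, z = 0.0000, p = 1.000000, fail to reject H0.


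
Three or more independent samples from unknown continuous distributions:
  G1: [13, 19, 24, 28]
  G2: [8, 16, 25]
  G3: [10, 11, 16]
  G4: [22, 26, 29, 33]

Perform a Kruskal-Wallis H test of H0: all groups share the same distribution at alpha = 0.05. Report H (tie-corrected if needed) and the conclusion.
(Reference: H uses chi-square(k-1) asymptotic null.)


Step 1: Combine all N = 14 observations and assign midranks.
sorted (value, group, rank): (8,G2,1), (10,G3,2), (11,G3,3), (13,G1,4), (16,G2,5.5), (16,G3,5.5), (19,G1,7), (22,G4,8), (24,G1,9), (25,G2,10), (26,G4,11), (28,G1,12), (29,G4,13), (33,G4,14)
Step 2: Sum ranks within each group.
R_1 = 32 (n_1 = 4)
R_2 = 16.5 (n_2 = 3)
R_3 = 10.5 (n_3 = 3)
R_4 = 46 (n_4 = 4)
Step 3: H = 12/(N(N+1)) * sum(R_i^2/n_i) - 3(N+1)
     = 12/(14*15) * (32^2/4 + 16.5^2/3 + 10.5^2/3 + 46^2/4) - 3*15
     = 0.057143 * 912.5 - 45
     = 7.142857.
Step 4: Ties present; correction factor C = 1 - 6/(14^3 - 14) = 0.997802. Corrected H = 7.142857 / 0.997802 = 7.158590.
Step 5: Under H0, H ~ chi^2(3); p-value = 0.067011.
Step 6: alpha = 0.05. fail to reject H0.

H = 7.1586, df = 3, p = 0.067011, fail to reject H0.


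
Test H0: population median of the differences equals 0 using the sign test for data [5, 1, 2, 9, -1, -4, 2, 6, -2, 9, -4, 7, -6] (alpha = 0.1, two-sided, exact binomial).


Step 1: Discard zero differences. Original n = 13; n_eff = number of nonzero differences = 13.
Nonzero differences (with sign): +5, +1, +2, +9, -1, -4, +2, +6, -2, +9, -4, +7, -6
Step 2: Count signs: positive = 8, negative = 5.
Step 3: Under H0: P(positive) = 0.5, so the number of positives S ~ Bin(13, 0.5).
Step 4: Two-sided exact p-value = sum of Bin(13,0.5) probabilities at or below the observed probability = 0.581055.
Step 5: alpha = 0.1. fail to reject H0.

n_eff = 13, pos = 8, neg = 5, p = 0.581055, fail to reject H0.
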